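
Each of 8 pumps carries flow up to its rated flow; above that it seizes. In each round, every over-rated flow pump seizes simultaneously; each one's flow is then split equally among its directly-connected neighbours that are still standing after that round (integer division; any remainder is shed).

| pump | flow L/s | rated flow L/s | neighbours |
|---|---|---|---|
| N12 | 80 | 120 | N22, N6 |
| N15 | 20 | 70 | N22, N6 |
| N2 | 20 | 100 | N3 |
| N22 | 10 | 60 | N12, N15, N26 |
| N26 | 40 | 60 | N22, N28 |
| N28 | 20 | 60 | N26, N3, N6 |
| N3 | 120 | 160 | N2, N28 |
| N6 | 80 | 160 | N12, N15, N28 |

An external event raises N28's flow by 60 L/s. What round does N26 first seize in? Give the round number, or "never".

Round 1 — N28 at 80 > 60. N28 seizes.
  N28 sheds 80 L/s to N26, N3, N6: 26 each (2 lost).
    N26: 40+26 = 66 > 60
    N3: 120+26 = 146 ≤ 160
    N6: 80+26 = 106 ≤ 160
Round 2 — N26 seizes.
  N26 sheds 66 L/s to N22: 66 each.
    N22: 10+66 = 76 > 60
Round 3 — N22 seizes.
  N22 sheds 76 L/s to N12, N15: 38 each.
    N12: 80+38 = 118 ≤ 120
    N15: 20+38 = 58 ≤ 70
No further seizures.

2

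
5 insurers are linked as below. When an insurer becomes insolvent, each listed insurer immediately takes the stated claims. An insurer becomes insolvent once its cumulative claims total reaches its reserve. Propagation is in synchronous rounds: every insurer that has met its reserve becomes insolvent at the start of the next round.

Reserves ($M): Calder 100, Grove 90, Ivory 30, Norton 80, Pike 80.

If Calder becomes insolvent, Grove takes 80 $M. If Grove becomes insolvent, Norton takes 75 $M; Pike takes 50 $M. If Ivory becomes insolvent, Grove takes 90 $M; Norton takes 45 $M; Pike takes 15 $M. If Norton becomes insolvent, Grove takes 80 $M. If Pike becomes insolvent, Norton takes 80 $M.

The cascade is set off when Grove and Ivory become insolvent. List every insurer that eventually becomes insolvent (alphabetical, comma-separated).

Round 1 — Grove, Ivory become insolvent (initial).
  Norton: +75+45 → 120 ≥ 80
  Pike: +50+15 → 65 < 80
Round 2 — Norton becomes insolvent.
No further insolvencies.

Grove, Ivory, Norton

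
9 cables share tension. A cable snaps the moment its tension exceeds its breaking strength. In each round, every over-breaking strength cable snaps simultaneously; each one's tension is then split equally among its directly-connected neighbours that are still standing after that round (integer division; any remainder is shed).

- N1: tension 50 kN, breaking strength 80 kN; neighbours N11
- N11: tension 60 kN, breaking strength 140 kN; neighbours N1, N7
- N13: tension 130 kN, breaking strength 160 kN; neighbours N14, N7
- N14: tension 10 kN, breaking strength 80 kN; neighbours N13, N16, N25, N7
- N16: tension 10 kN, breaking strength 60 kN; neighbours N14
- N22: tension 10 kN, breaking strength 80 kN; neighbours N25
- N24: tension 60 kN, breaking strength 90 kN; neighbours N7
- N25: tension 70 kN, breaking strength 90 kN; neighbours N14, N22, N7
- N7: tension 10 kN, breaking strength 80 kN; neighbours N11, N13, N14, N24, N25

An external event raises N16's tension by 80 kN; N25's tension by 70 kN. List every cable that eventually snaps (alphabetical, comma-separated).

Round 1 — N16 at 90 > 60; N25 at 140 > 90. N16, N25 snap.
  N16 sheds 90 kN to N14: 90 each.
    N14: 10+90 = 100 > 80
  N25 sheds 140 kN to N14, N22, N7: 46 each (2 lost).
    N14: 100+46 = 146 > 80
    N22: 10+46 = 56 ≤ 80
    N7: 10+46 = 56 ≤ 80
Round 2 — N14 snaps.
  N14 sheds 146 kN to N13, N7: 73 each.
    N13: 130+73 = 203 > 160
    N7: 56+73 = 129 > 80
Round 3 — N13, N7 snap.
  N13 sheds 203 kN: no online neighbours, lost.
  N7 sheds 129 kN to N11, N24: 64 each (1 lost).
    N11: 60+64 = 124 ≤ 140
    N24: 60+64 = 124 > 90
Round 4 — N24 snaps.
  N24 sheds 124 kN: no online neighbours, lost.
No further breaks.

N13, N14, N16, N24, N25, N7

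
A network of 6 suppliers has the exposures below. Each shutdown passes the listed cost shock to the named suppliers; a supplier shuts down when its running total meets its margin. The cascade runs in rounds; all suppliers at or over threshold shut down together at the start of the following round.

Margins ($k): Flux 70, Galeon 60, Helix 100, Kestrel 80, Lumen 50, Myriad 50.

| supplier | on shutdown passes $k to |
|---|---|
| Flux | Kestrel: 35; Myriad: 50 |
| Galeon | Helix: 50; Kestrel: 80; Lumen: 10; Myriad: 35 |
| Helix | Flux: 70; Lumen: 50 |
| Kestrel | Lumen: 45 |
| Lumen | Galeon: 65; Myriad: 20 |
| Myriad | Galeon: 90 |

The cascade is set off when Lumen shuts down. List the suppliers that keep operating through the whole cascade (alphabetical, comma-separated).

Round 1 — Lumen shuts down (initial).
  Galeon: +65 → 65 ≥ 60
  Myriad: +20 → 20 < 50
Round 2 — Galeon shuts down.
  Helix: +50 → 50 < 100
  Kestrel: +80 → 80 ≥ 80
  Myriad: +35 → 55 ≥ 50
Round 3 — Kestrel, Myriad shut down.
No further shutdowns.

Flux, Helix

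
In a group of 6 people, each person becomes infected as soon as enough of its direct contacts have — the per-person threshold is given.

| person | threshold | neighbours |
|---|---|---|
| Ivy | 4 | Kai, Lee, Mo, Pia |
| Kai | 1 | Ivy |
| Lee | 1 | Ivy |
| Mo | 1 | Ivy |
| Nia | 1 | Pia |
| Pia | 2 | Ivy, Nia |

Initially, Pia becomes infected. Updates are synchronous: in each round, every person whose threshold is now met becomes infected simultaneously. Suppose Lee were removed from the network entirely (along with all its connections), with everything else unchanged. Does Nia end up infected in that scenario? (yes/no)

With Lee removed:
Round 1 — Pia becomes infected (initial).
Round 2 — checking thresholds:
  Ivy: 1 of 3 neighbours < 4, holds.
  Nia: 1 of 1 neighbours ≥ 1, becomes infected.
Round 3 — no new infections; cascade stops.

yes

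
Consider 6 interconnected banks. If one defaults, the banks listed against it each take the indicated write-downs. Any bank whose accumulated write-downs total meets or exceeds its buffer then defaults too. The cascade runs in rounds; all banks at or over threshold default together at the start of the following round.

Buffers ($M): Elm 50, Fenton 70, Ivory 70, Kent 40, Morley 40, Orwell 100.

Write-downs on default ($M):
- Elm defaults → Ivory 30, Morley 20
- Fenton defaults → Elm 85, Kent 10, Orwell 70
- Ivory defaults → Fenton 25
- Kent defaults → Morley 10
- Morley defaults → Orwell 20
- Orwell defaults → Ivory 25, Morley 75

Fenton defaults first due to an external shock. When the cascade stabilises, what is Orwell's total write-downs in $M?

Round 1 — Fenton defaults (initial).
  Elm: +85 → 85 ≥ 50
  Kent: +10 → 10 < 40
  Orwell: +70 → 70 < 100
Round 2 — Elm defaults.
  Ivory: +30 → 30 < 70
  Morley: +20 → 20 < 40
No further defaults.

70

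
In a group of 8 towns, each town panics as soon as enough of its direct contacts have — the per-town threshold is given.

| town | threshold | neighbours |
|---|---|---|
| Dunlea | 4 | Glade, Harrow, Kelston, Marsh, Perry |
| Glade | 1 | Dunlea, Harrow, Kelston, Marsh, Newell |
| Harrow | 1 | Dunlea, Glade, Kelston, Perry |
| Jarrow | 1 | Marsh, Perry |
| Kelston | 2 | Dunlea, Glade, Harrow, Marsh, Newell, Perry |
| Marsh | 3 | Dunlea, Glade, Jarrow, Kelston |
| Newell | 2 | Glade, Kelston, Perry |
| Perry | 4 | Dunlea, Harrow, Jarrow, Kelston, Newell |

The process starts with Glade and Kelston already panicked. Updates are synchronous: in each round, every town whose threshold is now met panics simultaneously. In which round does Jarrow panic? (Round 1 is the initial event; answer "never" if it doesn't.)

never

Round 1 — Glade, Kelston panic (initial).
Round 2 — checking thresholds:
  Dunlea: 2 of 5 neighbours < 4, holds.
  Harrow: 2 of 4 neighbours ≥ 1, panics.
  Marsh: 2 of 4 neighbours < 3, holds.
  Newell: 2 of 3 neighbours ≥ 2, panics.
  Perry: 1 of 5 neighbours < 4, holds.
Round 3 — no new panics; cascade stops.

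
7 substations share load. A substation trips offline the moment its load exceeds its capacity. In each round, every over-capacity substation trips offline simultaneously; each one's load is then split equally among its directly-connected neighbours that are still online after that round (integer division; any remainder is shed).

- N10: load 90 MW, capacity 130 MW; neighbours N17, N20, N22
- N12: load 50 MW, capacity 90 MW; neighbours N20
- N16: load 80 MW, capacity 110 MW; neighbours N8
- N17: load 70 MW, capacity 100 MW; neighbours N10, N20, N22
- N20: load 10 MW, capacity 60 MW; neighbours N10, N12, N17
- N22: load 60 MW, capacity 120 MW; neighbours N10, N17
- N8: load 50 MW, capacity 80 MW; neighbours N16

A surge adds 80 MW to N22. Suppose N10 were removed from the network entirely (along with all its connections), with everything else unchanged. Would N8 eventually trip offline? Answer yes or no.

With N10 removed:
Round 1 — N22 at 140 > 120. N22 trips offline.
  N22 sheds 140 MW to N17: 140 each.
    N17: 70+140 = 210 > 100
Round 2 — N17 trips offline.
  N17 sheds 210 MW to N20: 210 each.
    N20: 10+210 = 220 > 60
Round 3 — N20 trips offline.
  N20 sheds 220 MW to N12: 220 each.
    N12: 50+220 = 270 > 90
Round 4 — N12 trips offline.
  N12 sheds 270 MW: no online neighbours, lost.
No further trips.

no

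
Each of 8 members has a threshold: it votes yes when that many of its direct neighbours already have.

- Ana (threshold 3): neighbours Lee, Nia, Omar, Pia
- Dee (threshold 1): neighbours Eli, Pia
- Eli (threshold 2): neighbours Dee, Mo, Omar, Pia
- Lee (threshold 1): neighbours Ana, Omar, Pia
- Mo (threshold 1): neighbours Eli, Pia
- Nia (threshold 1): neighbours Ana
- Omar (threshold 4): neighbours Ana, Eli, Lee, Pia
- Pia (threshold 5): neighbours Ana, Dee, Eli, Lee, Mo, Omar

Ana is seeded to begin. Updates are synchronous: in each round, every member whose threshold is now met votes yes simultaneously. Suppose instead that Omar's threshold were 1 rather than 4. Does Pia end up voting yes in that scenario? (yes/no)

With Omar's threshold at 1:
Round 1 — Ana votes yes (initial).
Round 2 — checking thresholds:
  Lee: 1 of 3 neighbours ≥ 1, votes yes.
  Nia: 1 of 1 neighbours ≥ 1, votes yes.
  Omar: 1 of 4 neighbours ≥ 1, votes yes.
  Pia: 1 of 6 neighbours < 5, not yet.
Round 3 — no new yes votes; cascade stops.

no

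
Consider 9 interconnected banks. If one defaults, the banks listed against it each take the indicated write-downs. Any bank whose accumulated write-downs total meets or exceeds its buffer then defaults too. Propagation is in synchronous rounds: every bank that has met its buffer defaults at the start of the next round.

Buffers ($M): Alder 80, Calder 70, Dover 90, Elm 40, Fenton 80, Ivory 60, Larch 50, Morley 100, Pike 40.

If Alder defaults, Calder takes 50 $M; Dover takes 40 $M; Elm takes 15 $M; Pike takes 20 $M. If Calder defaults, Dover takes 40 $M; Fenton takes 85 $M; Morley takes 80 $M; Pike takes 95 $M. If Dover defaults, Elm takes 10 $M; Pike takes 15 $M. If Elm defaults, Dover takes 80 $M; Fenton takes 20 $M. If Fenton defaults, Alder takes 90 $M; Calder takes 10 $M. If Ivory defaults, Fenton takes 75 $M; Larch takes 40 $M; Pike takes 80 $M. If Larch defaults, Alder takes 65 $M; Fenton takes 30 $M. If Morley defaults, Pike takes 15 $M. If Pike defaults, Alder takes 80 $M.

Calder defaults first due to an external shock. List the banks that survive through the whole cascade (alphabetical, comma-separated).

Round 1 — Calder defaults (initial).
  Dover: +40 → 40 < 90
  Fenton: +85 → 85 ≥ 80
  Morley: +80 → 80 < 100
  Pike: +95 → 95 ≥ 40
Round 2 — Fenton, Pike default.
  Alder: +90+80 → 170 ≥ 80
Round 3 — Alder defaults.
  Dover: +40 → 80 < 90
  Elm: +15 → 15 < 40
No further defaults.

Dover, Elm, Ivory, Larch, Morley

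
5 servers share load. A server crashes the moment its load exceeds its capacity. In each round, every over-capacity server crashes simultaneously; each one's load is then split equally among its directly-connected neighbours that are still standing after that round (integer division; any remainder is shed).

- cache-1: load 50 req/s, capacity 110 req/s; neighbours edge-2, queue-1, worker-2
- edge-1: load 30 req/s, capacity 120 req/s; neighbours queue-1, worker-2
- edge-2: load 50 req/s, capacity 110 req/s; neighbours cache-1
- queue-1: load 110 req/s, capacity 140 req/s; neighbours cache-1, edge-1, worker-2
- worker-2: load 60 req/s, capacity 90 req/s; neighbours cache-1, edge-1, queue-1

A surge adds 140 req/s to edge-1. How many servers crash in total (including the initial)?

5

Round 1 — edge-1 at 170 > 120. edge-1 crashes.
  edge-1 sheds 170 req/s to queue-1, worker-2: 85 each.
    queue-1: 110+85 = 195 > 140
    worker-2: 60+85 = 145 > 90
Round 2 — queue-1, worker-2 crash.
  queue-1 sheds 195 req/s to cache-1: 195 each.
    cache-1: 50+195 = 245 > 110
  worker-2 sheds 145 req/s to cache-1: 145 each.
    cache-1: 245+145 = 390 > 110
Round 3 — cache-1 crashes.
  cache-1 sheds 390 req/s to edge-2: 390 each.
    edge-2: 50+390 = 440 > 110
Round 4 — edge-2 crashes.
  edge-2 sheds 440 req/s: no online neighbours, lost.
No further crashes.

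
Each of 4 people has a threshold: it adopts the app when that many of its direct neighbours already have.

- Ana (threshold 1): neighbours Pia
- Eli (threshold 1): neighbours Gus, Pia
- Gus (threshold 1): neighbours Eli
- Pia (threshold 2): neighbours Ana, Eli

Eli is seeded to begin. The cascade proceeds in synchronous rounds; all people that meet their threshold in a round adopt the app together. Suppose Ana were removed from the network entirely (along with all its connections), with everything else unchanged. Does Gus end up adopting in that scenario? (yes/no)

With Ana removed:
Round 1 — Eli adopts the app (initial).
Round 2 — checking thresholds:
  Gus: 1 of 1 neighbours ≥ 1, adopts the app.
  Pia: 1 of 1 neighbours < 2, below threshold.
Round 3 — no new adoptions; cascade stops.

yes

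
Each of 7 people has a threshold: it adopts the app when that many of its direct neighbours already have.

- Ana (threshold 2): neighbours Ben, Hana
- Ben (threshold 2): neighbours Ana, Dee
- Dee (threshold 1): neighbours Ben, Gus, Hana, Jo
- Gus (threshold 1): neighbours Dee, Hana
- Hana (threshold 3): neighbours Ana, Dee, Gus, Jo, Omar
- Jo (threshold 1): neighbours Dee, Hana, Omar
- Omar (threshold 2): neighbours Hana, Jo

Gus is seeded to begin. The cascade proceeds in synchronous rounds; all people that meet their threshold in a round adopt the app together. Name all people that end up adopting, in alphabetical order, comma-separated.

Round 1 — Gus adopts the app (initial).
Round 2 — checking thresholds:
  Dee: 1 of 4 neighbours ≥ 1, adopts the app.
  Hana: 1 of 5 neighbours < 3, holds.
Round 3 — checking thresholds:
  Ben: 1 of 2 neighbours < 2, holds.
  Hana: 2 of 5 neighbours < 3, holds.
  Jo: 1 of 3 neighbours ≥ 1, adopts the app.
Round 4 — checking thresholds:
  Ben: 1 of 2 neighbours < 2, holds.
  Hana: 3 of 5 neighbours ≥ 3, adopts the app.
  Omar: 1 of 2 neighbours < 2, holds.
Round 5 — checking thresholds:
  Ana: 1 of 2 neighbours < 2, holds.
  Ben: 1 of 2 neighbours < 2, holds.
  Omar: 2 of 2 neighbours ≥ 2, adopts the app.
Round 6 — no new adoptions; cascade stops.

Dee, Gus, Hana, Jo, Omar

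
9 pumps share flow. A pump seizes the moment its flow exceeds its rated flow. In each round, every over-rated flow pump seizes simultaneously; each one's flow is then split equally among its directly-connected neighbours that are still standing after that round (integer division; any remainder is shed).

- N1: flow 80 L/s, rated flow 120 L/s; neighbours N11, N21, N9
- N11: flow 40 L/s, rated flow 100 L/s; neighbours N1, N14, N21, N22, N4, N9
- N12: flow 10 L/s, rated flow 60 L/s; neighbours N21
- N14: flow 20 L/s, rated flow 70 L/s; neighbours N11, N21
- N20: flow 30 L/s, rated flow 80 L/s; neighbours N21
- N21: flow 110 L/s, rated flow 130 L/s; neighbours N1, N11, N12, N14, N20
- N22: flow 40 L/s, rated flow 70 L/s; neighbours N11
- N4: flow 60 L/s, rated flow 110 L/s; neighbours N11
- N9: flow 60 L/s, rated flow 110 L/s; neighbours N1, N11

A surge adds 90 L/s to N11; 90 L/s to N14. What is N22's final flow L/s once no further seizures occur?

66

Round 1 — N11 at 130 > 100; N14 at 110 > 70. N11, N14 seize.
  N11 sheds 130 L/s to N1, N21, N22, N4, N9: 26 each.
    N1: 80+26 = 106 ≤ 120
    N21: 110+26 = 136 > 130
    N22: 40+26 = 66 ≤ 70
    N4: 60+26 = 86 ≤ 110
    N9: 60+26 = 86 ≤ 110
  N14 sheds 110 L/s to N21: 110 each.
    N21: 136+110 = 246 > 130
Round 2 — N21 seizes.
  N21 sheds 246 L/s to N1, N12, N20: 82 each.
    N1: 106+82 = 188 > 120
    N12: 10+82 = 92 > 60
    N20: 30+82 = 112 > 80
Round 3 — N1, N12, N20 seize.
  N1 sheds 188 L/s to N9: 188 each.
    N9: 86+188 = 274 > 110
  N12 sheds 92 L/s: no online neighbours, lost.
  N20 sheds 112 L/s: no online neighbours, lost.
Round 4 — N9 seizes.
  N9 sheds 274 L/s: no online neighbours, lost.
No further seizures.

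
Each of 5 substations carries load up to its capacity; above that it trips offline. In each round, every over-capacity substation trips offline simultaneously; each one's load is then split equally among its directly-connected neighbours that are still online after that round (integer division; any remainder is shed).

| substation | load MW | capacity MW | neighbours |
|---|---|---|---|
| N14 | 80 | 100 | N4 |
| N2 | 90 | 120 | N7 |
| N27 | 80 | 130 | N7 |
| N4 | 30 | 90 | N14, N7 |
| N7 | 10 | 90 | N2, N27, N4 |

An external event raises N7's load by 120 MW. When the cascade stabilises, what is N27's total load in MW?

Round 1 — N7 at 130 > 90. N7 trips offline.
  N7 sheds 130 MW to N2, N27, N4: 43 each (1 lost).
    N2: 90+43 = 133 > 120
    N27: 80+43 = 123 ≤ 130
    N4: 30+43 = 73 ≤ 90
Round 2 — N2 trips offline.
  N2 sheds 133 MW: no online neighbours, lost.
No further trips.

123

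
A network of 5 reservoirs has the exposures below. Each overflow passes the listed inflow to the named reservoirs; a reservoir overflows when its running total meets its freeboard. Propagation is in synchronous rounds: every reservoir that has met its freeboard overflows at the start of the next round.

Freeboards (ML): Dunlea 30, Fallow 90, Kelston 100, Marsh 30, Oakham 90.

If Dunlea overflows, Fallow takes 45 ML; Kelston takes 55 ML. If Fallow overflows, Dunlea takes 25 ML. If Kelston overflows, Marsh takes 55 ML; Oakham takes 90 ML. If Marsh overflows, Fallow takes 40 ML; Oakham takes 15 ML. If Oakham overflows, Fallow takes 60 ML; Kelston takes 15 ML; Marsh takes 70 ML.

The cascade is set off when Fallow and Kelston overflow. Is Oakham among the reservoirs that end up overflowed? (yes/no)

Round 1 — Fallow, Kelston overflow (initial).
  Dunlea: +25 → 25 < 30
  Marsh: +55 → 55 ≥ 30
  Oakham: +90 → 90 ≥ 90
Round 2 — Marsh, Oakham overflow.
No further overflows.

yes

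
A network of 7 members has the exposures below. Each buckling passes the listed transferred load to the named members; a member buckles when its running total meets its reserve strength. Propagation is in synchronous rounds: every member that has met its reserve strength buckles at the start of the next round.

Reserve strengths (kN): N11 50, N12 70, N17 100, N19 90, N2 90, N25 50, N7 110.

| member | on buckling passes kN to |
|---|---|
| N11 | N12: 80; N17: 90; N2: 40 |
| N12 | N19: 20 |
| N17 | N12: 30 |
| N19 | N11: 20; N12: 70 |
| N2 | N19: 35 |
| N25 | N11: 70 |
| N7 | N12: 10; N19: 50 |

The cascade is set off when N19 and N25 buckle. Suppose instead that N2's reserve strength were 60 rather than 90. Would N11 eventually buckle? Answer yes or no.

yes

With N2's reserve strength at 60:
Round 1 — N19, N25 buckle (initial).
  N11: +20+70 → 90 ≥ 50
  N12: +70 → 70 ≥ 70
Round 2 — N11, N12 buckle.
  N17: +90 → 90 < 100
  N2: +40 → 40 < 60
No further bucklings.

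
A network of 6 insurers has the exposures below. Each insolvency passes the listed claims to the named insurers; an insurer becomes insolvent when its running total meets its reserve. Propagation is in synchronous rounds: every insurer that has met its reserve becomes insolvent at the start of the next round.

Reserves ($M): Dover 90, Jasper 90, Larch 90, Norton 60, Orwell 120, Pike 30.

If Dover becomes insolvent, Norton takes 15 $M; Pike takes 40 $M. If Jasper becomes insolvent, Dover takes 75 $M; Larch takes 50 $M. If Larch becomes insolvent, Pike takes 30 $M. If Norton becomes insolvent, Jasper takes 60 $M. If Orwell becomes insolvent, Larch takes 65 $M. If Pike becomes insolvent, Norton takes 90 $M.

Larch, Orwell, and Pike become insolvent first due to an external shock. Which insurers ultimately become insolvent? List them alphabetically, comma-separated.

Round 1 — Larch, Orwell, Pike become insolvent (initial).
  Norton: +90 → 90 ≥ 60
Round 2 — Norton becomes insolvent.
  Jasper: +60 → 60 < 90
No further insolvencies.

Larch, Norton, Orwell, Pike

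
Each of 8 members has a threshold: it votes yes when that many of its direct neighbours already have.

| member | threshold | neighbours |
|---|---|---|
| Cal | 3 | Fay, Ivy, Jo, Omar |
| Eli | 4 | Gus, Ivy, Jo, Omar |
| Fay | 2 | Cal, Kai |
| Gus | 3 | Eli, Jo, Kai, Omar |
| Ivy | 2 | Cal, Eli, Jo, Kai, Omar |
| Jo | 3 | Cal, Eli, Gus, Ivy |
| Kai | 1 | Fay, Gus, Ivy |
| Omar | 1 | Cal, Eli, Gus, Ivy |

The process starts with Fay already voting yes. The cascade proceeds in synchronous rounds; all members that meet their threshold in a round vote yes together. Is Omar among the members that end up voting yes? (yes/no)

Round 1 — Fay votes yes (initial).
Round 2 — checking thresholds:
  Cal: 1 of 4 neighbours < 3, not yet.
  Kai: 1 of 3 neighbours ≥ 1, votes yes.
Round 3 — no new yes votes; cascade stops.

no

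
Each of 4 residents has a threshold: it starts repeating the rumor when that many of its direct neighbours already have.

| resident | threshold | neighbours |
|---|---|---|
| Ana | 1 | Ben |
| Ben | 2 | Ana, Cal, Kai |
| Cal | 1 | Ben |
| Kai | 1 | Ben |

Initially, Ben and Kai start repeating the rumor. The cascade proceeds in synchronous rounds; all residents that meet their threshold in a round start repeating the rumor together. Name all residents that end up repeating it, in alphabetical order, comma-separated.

Ana, Ben, Cal, Kai

Round 1 — Ben, Kai start repeating the rumor (initial).
Round 2 — checking thresholds:
  Ana: 1 of 1 neighbours ≥ 1, starts repeating the rumor.
  Cal: 1 of 1 neighbours ≥ 1, starts repeating the rumor.
Round 3 — no new spreads; cascade stops.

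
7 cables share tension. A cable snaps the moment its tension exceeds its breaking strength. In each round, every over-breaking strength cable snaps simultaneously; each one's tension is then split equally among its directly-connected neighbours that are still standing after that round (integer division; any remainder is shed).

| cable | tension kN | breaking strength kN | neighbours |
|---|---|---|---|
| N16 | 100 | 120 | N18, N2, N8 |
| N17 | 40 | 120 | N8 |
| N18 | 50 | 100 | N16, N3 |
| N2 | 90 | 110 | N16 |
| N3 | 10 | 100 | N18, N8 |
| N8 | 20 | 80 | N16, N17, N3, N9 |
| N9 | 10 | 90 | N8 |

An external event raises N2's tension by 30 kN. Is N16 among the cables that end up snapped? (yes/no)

Round 1 — N2 at 120 > 110. N2 snaps.
  N2 sheds 120 kN to N16: 120 each.
    N16: 100+120 = 220 > 120
Round 2 — N16 snaps.
  N16 sheds 220 kN to N18, N8: 110 each.
    N18: 50+110 = 160 > 100
    N8: 20+110 = 130 > 80
Round 3 — N18, N8 snap.
  N18 sheds 160 kN to N3: 160 each.
    N3: 10+160 = 170 > 100
  N8 sheds 130 kN to N17, N3, N9: 43 each (1 lost).
    N17: 40+43 = 83 ≤ 120
    N3: 170+43 = 213 > 100
    N9: 10+43 = 53 ≤ 90
Round 4 — N3 snaps.
  N3 sheds 213 kN: no online neighbours, lost.
No further breaks.

yes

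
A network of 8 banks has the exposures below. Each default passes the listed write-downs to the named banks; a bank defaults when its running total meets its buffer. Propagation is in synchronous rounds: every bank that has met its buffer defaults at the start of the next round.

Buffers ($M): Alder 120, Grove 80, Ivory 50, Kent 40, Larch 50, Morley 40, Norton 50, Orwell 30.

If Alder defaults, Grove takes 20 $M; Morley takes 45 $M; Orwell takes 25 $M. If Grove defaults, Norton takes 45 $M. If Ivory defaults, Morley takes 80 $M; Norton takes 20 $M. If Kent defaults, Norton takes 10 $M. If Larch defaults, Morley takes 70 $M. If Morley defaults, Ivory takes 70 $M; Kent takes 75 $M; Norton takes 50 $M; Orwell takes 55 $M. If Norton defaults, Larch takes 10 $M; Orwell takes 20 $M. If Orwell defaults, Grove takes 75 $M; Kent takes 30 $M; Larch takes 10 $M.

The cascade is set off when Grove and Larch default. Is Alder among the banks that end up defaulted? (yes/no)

no

Round 1 — Grove, Larch default (initial).
  Morley: +70 → 70 ≥ 40
  Norton: +45 → 45 < 50
Round 2 — Morley defaults.
  Ivory: +70 → 70 ≥ 50
  Kent: +75 → 75 ≥ 40
  Norton: +50 → 95 ≥ 50
  Orwell: +55 → 55 ≥ 30
Round 3 — Ivory, Kent, Norton, Orwell default.
No further defaults.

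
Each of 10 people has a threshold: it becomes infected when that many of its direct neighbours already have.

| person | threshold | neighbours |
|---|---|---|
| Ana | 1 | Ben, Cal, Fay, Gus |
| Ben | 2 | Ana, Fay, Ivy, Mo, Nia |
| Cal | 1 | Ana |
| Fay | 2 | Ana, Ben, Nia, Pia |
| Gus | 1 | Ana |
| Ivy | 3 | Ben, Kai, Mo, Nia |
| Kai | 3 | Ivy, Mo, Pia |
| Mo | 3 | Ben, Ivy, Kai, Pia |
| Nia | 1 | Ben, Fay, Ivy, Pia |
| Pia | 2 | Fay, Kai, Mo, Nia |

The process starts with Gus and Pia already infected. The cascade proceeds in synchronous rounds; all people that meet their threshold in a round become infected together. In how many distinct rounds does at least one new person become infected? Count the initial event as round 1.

3

Round 1 — Gus, Pia become infected (initial).
Round 2 — checking thresholds:
  Ana: 1 of 4 neighbours ≥ 1, becomes infected.
  Fay: 1 of 4 neighbours < 2, below threshold.
  Kai: 1 of 3 neighbours < 3, below threshold.
  Mo: 1 of 4 neighbours < 3, below threshold.
  Nia: 1 of 4 neighbours ≥ 1, becomes infected.
Round 3 — checking thresholds:
  Ben: 2 of 5 neighbours ≥ 2, becomes infected.
  Cal: 1 of 1 neighbours ≥ 1, becomes infected.
  Fay: 3 of 4 neighbours ≥ 2, becomes infected.
  Ivy: 1 of 4 neighbours < 3, below threshold.
  Kai: 1 of 3 neighbours < 3, below threshold.
  Mo: 1 of 4 neighbours < 3, below threshold.
Round 4 — no new infections; cascade stops.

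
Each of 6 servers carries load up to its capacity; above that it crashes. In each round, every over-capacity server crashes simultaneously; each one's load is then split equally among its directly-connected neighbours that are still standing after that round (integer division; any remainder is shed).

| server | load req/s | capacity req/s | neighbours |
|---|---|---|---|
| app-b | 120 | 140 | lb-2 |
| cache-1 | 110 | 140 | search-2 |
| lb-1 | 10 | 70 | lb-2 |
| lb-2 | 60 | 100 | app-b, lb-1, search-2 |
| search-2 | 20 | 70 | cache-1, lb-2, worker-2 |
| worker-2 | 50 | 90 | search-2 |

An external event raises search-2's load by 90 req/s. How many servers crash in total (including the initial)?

2

Round 1 — search-2 at 110 > 70. search-2 crashes.
  search-2 sheds 110 req/s to cache-1, lb-2, worker-2: 36 each (2 lost).
    cache-1: 110+36 = 146 > 140
    lb-2: 60+36 = 96 ≤ 100
    worker-2: 50+36 = 86 ≤ 90
Round 2 — cache-1 crashes.
  cache-1 sheds 146 req/s: no online neighbours, lost.
No further crashes.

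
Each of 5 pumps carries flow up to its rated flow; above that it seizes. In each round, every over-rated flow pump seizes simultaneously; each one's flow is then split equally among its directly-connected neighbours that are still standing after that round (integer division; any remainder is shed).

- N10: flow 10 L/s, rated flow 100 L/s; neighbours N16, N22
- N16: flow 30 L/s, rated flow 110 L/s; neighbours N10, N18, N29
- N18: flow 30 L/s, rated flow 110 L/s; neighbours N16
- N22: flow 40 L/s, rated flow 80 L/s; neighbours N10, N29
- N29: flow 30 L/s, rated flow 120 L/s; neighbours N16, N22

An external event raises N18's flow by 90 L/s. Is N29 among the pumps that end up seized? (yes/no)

no

Round 1 — N18 at 120 > 110. N18 seizes.
  N18 sheds 120 L/s to N16: 120 each.
    N16: 30+120 = 150 > 110
Round 2 — N16 seizes.
  N16 sheds 150 L/s to N10, N29: 75 each.
    N10: 10+75 = 85 ≤ 100
    N29: 30+75 = 105 ≤ 120
No further seizures.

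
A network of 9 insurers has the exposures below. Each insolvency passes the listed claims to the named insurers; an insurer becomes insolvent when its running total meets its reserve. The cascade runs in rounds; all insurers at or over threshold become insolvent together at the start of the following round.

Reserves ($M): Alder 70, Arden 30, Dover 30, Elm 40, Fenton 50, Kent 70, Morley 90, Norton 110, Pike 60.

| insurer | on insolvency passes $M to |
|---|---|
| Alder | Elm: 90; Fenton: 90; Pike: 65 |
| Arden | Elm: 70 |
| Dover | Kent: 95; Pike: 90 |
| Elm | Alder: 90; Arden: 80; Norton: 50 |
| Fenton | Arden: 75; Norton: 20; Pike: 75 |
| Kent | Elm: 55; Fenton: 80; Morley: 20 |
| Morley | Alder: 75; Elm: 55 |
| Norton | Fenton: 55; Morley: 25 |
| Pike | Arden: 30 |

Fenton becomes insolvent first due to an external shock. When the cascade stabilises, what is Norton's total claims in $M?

Round 1 — Fenton becomes insolvent (initial).
  Arden: +75 → 75 ≥ 30
  Norton: +20 → 20 < 110
  Pike: +75 → 75 ≥ 60
Round 2 — Arden, Pike become insolvent.
  Elm: +70 → 70 ≥ 40
Round 3 — Elm becomes insolvent.
  Alder: +90 → 90 ≥ 70
  Norton: +50 → 70 < 110
Round 4 — Alder becomes insolvent.
No further insolvencies.

70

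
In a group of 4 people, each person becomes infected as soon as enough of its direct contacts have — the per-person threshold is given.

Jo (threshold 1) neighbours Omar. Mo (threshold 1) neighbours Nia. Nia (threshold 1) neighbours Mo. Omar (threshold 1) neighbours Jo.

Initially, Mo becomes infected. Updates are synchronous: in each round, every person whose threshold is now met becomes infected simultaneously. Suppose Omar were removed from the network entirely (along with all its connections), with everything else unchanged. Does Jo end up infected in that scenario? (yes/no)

no

With Omar removed:
Round 1 — Mo becomes infected (initial).
Round 2 — checking thresholds:
  Nia: 1 of 1 neighbours ≥ 1, becomes infected.
Round 3 — no new infections; cascade stops.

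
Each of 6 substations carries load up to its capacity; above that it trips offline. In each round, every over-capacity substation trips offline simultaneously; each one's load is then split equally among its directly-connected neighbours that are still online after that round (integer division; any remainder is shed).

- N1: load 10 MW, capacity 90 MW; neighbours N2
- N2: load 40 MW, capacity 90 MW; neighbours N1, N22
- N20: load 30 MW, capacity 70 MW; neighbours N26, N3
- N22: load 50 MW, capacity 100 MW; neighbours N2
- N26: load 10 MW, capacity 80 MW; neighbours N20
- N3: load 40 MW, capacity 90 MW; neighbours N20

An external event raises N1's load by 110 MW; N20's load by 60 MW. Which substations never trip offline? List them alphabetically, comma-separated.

N26, N3

Round 1 — N1 at 120 > 90; N20 at 90 > 70. N1, N20 trip offline.
  N1 sheds 120 MW to N2: 120 each.
    N2: 40+120 = 160 > 90
  N20 sheds 90 MW to N26, N3: 45 each.
    N26: 10+45 = 55 ≤ 80
    N3: 40+45 = 85 ≤ 90
Round 2 — N2 trips offline.
  N2 sheds 160 MW to N22: 160 each.
    N22: 50+160 = 210 > 100
Round 3 — N22 trips offline.
  N22 sheds 210 MW: no online neighbours, lost.
No further trips.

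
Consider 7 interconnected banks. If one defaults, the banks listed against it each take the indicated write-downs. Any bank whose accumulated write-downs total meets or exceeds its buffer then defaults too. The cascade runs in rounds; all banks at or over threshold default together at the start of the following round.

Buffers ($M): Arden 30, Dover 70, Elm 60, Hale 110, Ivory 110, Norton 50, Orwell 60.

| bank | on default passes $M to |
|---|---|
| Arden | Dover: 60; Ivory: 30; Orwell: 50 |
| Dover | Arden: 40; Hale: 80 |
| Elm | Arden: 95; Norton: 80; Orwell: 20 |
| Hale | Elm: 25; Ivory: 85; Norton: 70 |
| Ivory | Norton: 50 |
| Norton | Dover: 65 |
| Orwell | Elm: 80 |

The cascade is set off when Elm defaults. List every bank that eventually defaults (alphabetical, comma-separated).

Round 1 — Elm defaults (initial).
  Arden: +95 → 95 ≥ 30
  Norton: +80 → 80 ≥ 50
  Orwell: +20 → 20 < 60
Round 2 — Arden, Norton default.
  Dover: +60+65 → 125 ≥ 70
  Ivory: +30 → 30 < 110
  Orwell: +50 → 70 ≥ 60
Round 3 — Dover, Orwell default.
  Hale: +80 → 80 < 110
No further defaults.

Arden, Dover, Elm, Norton, Orwell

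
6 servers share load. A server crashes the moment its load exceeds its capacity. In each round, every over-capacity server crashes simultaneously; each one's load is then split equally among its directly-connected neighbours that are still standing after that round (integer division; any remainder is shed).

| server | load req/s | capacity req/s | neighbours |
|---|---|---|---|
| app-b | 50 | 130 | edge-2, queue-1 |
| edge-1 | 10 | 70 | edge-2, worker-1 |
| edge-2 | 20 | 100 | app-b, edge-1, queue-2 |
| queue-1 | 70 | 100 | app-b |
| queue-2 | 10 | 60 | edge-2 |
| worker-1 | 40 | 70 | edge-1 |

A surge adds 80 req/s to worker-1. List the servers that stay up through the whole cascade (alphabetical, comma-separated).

app-b, queue-1

Round 1 — worker-1 at 120 > 70. worker-1 crashes.
  worker-1 sheds 120 req/s to edge-1: 120 each.
    edge-1: 10+120 = 130 > 70
Round 2 — edge-1 crashes.
  edge-1 sheds 130 req/s to edge-2: 130 each.
    edge-2: 20+130 = 150 > 100
Round 3 — edge-2 crashes.
  edge-2 sheds 150 req/s to app-b, queue-2: 75 each.
    app-b: 50+75 = 125 ≤ 130
    queue-2: 10+75 = 85 > 60
Round 4 — queue-2 crashes.
  queue-2 sheds 85 req/s: no online neighbours, lost.
No further crashes.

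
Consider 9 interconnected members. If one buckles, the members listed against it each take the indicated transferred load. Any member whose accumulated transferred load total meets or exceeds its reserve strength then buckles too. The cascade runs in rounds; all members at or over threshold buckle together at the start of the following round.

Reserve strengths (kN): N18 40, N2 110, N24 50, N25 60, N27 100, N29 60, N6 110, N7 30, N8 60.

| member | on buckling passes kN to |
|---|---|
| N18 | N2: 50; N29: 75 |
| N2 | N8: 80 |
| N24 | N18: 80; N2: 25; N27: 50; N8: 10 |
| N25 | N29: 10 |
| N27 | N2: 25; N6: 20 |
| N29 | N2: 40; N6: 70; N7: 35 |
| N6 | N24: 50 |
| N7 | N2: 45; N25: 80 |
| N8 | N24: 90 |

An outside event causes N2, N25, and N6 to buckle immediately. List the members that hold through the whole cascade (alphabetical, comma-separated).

N27

Round 1 — N2, N25, N6 buckle (initial).
  N24: +50 → 50 ≥ 50
  N29: +10 → 10 < 60
  N8: +80 → 80 ≥ 60
Round 2 — N24, N8 buckle.
  N18: +80 → 80 ≥ 40
  N27: +50 → 50 < 100
Round 3 — N18 buckles.
  N29: +75 → 85 ≥ 60
Round 4 — N29 buckles.
  N7: +35 → 35 ≥ 30
Round 5 — N7 buckles.
No further bucklings.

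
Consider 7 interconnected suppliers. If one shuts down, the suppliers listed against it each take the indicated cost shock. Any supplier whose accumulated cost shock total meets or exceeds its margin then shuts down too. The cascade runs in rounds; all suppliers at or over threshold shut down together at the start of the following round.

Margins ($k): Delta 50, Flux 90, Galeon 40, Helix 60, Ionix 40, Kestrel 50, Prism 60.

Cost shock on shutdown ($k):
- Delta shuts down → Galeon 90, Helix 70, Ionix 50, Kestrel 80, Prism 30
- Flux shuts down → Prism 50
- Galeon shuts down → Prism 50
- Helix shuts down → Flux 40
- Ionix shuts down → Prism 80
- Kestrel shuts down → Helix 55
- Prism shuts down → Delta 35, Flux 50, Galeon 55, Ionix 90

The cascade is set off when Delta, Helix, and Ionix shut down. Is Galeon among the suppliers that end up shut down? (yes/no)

Round 1 — Delta, Helix, Ionix shut down (initial).
  Flux: +40 → 40 < 90
  Galeon: +90 → 90 ≥ 40
  Kestrel: +80 → 80 ≥ 50
  Prism: +30+80 → 110 ≥ 60
Round 2 — Galeon, Kestrel, Prism shut down.
  Flux: +50 → 90 ≥ 90
Round 3 — Flux shuts down.
No further shutdowns.

yes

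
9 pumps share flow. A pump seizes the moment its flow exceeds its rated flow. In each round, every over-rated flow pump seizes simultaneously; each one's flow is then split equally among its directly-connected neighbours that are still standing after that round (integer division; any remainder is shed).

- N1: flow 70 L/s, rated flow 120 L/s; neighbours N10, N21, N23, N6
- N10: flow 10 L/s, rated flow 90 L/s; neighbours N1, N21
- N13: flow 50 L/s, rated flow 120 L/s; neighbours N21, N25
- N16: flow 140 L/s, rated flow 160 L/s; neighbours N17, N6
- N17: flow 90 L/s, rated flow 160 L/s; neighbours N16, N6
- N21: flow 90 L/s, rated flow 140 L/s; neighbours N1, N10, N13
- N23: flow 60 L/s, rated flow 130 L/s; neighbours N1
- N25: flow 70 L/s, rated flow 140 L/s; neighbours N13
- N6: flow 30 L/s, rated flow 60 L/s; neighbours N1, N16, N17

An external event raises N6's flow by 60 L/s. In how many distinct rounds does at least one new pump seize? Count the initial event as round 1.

3

Round 1 — N6 at 90 > 60. N6 seizes.
  N6 sheds 90 L/s to N1, N16, N17: 30 each.
    N1: 70+30 = 100 ≤ 120
    N16: 140+30 = 170 > 160
    N17: 90+30 = 120 ≤ 160
Round 2 — N16 seizes.
  N16 sheds 170 L/s to N17: 170 each.
    N17: 120+170 = 290 > 160
Round 3 — N17 seizes.
  N17 sheds 290 L/s: no online neighbours, lost.
No further seizures.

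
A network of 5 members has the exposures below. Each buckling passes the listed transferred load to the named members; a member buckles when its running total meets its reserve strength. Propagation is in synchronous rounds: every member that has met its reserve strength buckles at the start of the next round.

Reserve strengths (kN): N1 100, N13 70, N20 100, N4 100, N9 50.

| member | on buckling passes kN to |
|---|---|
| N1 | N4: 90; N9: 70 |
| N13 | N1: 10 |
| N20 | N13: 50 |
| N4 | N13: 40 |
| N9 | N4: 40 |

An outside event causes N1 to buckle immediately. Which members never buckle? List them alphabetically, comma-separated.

Round 1 — N1 buckles (initial).
  N4: +90 → 90 < 100
  N9: +70 → 70 ≥ 50
Round 2 — N9 buckles.
  N4: +40 → 130 ≥ 100
Round 3 — N4 buckles.
  N13: +40 → 40 < 70
No further bucklings.

N13, N20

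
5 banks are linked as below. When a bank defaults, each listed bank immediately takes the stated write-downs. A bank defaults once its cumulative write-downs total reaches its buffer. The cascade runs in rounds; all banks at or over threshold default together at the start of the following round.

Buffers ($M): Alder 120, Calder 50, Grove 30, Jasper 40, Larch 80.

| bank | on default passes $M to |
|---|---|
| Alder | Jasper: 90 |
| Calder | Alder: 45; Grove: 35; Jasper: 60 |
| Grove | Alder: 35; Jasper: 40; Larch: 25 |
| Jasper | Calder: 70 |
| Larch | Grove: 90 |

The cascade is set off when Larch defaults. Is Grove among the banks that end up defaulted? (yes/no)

Round 1 — Larch defaults (initial).
  Grove: +90 → 90 ≥ 30
Round 2 — Grove defaults.
  Alder: +35 → 35 < 120
  Jasper: +40 → 40 ≥ 40
Round 3 — Jasper defaults.
  Calder: +70 → 70 ≥ 50
Round 4 — Calder defaults.
  Alder: +45 → 80 < 120
No further defaults.

yes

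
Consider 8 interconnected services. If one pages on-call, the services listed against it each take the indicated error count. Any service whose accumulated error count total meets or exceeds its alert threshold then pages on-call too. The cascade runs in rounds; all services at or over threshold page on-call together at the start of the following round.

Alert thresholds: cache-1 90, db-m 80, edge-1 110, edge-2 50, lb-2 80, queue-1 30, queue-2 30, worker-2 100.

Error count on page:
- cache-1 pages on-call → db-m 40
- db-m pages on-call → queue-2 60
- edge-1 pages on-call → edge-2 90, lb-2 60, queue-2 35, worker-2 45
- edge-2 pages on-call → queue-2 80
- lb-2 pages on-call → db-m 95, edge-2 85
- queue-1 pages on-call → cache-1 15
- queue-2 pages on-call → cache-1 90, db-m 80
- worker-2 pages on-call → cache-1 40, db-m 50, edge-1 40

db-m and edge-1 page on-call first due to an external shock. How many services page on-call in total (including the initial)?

Round 1 — db-m, edge-1 page on-call (initial).
  edge-2: +90 → 90 ≥ 50
  lb-2: +60 → 60 < 80
  queue-2: +60+35 → 95 ≥ 30
  worker-2: +45 → 45 < 100
Round 2 — edge-2, queue-2 page on-call.
  cache-1: +90 → 90 ≥ 90
Round 3 — cache-1 pages on-call.
No further pages.

5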